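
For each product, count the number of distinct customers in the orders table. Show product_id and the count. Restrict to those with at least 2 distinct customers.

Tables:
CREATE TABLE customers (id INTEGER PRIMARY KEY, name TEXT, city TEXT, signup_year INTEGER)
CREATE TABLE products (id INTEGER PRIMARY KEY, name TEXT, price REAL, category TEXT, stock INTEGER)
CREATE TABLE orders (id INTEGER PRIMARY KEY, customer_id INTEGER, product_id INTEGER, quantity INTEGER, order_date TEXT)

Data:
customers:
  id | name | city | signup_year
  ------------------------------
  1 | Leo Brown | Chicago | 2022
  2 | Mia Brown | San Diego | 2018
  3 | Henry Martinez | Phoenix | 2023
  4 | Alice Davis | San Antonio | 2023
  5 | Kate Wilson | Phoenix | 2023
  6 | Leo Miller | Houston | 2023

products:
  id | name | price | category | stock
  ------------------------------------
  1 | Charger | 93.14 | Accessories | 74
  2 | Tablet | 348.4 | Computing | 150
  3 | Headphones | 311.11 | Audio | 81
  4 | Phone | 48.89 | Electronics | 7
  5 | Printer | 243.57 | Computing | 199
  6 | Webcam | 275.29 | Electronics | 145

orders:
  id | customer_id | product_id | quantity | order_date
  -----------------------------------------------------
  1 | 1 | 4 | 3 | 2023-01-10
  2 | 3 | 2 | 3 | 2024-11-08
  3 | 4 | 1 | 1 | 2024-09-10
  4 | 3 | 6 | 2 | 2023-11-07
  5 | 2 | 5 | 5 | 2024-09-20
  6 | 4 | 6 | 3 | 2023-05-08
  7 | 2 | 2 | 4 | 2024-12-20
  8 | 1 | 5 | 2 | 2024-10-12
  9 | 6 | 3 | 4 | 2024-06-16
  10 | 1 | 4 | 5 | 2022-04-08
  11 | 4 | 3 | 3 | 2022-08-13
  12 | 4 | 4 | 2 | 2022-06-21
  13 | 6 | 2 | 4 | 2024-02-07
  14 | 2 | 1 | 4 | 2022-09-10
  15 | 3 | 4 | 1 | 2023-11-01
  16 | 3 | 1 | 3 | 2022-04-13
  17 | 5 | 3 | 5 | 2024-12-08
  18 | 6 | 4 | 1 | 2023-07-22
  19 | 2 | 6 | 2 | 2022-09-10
SELECT product_id, COUNT(DISTINCT customer_id) AS distinct_customer_count FROM orders GROUP BY product_id HAVING COUNT(DISTINCT customer_id) >= 2

Execution result:
product_id | distinct_customer_count
1 | 3
2 | 3
3 | 3
4 | 4
5 | 2
6 | 3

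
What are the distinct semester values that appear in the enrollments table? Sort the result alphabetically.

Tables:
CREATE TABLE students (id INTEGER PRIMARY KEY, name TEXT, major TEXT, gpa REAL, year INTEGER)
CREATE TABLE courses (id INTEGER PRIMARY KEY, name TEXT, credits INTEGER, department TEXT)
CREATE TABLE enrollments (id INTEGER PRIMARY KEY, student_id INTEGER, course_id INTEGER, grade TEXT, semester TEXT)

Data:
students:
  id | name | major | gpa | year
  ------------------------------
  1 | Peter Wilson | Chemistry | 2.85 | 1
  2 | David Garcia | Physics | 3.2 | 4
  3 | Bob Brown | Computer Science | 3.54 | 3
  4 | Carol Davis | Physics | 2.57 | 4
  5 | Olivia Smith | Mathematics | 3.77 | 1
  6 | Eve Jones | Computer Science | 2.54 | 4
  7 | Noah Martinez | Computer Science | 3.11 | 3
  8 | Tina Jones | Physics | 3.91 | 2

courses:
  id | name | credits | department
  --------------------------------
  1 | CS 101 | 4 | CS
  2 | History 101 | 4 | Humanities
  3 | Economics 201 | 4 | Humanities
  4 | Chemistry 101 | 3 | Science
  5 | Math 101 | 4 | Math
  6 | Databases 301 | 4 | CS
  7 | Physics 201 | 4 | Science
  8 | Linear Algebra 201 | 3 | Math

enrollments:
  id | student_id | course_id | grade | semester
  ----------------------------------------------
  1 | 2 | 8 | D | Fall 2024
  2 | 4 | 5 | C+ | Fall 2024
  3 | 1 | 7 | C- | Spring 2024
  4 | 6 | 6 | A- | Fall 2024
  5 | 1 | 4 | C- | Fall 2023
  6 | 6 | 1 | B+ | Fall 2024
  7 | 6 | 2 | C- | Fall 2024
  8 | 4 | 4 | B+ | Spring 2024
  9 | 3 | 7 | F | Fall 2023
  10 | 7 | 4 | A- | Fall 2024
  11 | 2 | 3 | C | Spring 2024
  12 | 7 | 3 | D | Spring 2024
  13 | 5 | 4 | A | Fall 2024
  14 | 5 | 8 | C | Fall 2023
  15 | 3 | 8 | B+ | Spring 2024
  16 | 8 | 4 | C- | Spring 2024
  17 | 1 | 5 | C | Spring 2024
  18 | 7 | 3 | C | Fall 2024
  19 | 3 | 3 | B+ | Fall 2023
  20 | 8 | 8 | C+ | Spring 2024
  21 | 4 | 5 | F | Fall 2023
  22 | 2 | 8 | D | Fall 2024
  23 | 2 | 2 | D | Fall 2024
SELECT DISTINCT semester FROM enrollments ORDER BY semester

Execution result:
semester
Fall 2023
Fall 2024
Spring 2024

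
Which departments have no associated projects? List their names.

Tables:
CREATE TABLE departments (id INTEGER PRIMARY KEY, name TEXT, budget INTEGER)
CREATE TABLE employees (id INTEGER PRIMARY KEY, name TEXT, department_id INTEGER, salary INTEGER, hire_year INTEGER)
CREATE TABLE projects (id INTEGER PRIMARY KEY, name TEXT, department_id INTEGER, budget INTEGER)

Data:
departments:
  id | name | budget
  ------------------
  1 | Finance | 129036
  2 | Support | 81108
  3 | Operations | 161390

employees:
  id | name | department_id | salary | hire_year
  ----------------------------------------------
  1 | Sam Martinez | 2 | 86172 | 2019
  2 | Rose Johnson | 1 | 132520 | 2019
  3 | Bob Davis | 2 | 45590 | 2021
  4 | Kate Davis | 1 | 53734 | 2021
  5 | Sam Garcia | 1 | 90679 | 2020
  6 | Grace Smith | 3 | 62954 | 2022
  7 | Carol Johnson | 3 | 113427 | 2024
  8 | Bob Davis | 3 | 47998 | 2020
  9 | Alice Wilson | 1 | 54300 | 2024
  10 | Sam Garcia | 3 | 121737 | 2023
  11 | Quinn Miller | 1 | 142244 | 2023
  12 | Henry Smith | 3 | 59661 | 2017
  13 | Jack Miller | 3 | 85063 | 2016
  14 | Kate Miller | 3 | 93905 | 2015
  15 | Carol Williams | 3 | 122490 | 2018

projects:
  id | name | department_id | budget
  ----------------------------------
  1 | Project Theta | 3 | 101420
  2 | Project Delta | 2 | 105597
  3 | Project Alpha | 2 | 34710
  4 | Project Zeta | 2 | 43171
SELECT p.name FROM departments p LEFT JOIN projects c ON c.department_id = p.id WHERE c.id IS NULL

Execution result:
Finance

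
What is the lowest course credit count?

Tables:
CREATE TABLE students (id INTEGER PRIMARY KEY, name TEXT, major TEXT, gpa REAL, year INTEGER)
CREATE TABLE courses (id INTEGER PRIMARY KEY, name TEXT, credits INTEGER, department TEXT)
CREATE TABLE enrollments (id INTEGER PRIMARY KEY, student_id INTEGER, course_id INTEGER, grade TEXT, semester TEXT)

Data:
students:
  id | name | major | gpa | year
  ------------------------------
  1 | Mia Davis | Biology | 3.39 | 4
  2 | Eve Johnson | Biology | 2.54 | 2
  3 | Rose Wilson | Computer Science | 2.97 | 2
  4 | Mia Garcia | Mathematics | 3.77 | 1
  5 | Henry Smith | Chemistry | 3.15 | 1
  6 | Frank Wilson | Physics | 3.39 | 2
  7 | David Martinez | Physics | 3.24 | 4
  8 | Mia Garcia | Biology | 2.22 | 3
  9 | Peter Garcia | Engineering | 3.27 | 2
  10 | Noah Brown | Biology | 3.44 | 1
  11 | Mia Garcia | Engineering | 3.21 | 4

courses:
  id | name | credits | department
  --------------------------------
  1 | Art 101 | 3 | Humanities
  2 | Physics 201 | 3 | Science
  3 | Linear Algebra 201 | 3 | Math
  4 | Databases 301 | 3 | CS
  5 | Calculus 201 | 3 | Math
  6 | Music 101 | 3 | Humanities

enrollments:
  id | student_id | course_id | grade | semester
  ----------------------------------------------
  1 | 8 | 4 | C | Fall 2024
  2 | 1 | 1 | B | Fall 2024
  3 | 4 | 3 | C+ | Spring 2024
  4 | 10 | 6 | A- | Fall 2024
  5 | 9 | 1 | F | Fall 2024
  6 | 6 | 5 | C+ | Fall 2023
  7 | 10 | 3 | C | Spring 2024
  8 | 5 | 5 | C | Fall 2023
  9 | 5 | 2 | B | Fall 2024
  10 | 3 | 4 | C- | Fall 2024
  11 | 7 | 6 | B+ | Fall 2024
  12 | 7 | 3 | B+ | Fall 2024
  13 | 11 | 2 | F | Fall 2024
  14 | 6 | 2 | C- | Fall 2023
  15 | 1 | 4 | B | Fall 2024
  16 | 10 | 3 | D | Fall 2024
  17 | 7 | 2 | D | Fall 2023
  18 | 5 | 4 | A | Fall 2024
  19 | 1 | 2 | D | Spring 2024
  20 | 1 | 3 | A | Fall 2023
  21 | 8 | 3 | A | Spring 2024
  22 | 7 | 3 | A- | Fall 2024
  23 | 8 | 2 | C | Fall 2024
SELECT MIN(credits) FROM courses

Execution result:
3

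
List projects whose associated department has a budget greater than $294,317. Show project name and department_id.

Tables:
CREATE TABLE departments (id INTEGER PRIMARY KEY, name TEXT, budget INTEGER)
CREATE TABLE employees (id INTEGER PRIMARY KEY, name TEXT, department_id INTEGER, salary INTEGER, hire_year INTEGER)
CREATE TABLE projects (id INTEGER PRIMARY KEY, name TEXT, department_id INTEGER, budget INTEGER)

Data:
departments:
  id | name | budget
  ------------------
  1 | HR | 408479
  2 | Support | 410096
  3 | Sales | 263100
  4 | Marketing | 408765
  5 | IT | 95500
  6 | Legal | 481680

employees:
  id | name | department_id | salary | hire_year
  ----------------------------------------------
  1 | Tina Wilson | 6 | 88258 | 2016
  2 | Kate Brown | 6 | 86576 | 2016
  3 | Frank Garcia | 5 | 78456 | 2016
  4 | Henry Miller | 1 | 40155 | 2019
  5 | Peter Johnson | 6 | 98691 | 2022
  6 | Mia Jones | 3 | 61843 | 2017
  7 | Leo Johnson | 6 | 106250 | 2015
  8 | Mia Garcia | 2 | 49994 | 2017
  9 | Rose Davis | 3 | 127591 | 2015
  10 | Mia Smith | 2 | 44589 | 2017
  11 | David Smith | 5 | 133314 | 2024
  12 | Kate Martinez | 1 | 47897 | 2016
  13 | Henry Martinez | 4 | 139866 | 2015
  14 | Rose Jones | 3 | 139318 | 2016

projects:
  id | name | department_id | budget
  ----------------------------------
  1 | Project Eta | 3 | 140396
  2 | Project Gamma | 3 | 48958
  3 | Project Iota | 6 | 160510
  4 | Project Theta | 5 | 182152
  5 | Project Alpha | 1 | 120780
SELECT name, department_id FROM projects WHERE department_id IN (SELECT id FROM departments WHERE budget > 294317)

Execution result:
name | department_id
Project Iota | 6
Project Alpha | 1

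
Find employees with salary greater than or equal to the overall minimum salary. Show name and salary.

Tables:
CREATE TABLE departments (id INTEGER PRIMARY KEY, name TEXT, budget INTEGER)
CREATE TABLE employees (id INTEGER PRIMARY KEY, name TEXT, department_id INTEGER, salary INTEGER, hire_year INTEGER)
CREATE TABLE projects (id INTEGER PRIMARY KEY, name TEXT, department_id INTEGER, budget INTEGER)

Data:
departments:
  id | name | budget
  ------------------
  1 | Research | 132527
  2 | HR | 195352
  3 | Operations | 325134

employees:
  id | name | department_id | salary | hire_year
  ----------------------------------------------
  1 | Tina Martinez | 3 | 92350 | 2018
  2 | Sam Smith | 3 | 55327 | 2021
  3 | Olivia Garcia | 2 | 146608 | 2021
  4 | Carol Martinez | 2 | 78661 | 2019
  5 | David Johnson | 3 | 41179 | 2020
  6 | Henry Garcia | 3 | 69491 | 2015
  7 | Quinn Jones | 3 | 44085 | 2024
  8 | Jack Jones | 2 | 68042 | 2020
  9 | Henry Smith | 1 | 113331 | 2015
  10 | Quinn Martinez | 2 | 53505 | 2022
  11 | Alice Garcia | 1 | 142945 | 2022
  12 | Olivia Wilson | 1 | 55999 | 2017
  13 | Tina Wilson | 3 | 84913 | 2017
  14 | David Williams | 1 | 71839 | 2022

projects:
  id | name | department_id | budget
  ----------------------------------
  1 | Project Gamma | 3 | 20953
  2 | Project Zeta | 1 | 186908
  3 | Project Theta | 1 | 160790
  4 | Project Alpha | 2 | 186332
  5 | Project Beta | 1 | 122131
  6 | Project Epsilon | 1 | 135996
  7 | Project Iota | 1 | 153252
SELECT name, salary FROM employees WHERE salary >= (SELECT MIN(salary) FROM employees)

Execution result:
name | salary
Tina Martinez | 92350
Sam Smith | 55327
Olivia Garcia | 146608
Carol Martinez | 78661
David Johnson | 41179
Henry Garcia | 69491
Quinn Jones | 44085
Jack Jones | 68042
Henry Smith | 113331
Quinn Martinez | 53505
Alice Garcia | 142945
Olivia Wilson | 55999
Tina Wilson | 84913
David Williams | 71839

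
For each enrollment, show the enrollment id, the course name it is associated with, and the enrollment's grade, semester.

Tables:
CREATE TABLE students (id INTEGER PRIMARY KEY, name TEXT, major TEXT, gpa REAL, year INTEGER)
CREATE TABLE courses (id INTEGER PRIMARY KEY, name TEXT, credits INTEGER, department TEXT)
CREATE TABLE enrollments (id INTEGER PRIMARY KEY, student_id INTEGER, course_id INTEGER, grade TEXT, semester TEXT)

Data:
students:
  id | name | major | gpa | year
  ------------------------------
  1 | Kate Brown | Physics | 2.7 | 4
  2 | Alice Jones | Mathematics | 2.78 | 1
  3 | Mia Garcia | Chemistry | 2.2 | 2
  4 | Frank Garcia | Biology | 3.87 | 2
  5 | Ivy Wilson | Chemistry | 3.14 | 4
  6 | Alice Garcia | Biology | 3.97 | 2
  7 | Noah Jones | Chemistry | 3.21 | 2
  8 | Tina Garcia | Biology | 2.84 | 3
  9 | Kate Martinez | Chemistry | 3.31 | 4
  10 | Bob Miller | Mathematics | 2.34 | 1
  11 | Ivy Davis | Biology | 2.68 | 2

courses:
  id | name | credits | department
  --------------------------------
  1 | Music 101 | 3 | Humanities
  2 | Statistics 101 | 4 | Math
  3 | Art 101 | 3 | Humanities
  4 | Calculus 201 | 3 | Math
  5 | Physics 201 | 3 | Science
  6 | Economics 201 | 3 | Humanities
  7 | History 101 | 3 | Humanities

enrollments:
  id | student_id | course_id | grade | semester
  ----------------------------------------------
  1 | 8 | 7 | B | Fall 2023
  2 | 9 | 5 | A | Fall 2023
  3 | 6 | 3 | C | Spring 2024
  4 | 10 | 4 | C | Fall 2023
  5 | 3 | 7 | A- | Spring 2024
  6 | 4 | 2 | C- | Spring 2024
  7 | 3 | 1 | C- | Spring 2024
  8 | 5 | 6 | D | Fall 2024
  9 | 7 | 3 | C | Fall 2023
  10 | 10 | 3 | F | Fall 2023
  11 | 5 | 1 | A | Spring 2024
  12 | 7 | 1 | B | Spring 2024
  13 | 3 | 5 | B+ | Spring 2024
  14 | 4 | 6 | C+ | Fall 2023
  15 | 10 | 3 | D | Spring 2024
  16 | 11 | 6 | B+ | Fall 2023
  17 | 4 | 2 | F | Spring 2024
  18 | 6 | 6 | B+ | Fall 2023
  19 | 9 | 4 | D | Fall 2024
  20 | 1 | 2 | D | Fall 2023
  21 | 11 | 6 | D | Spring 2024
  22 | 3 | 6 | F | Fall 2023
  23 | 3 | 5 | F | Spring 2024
SELECT c.id, p.name AS course, c.grade, c.semester FROM enrollments c JOIN courses p ON c.course_id = p.id

Execution result:
id | course | grade | semester
1 | History 101 | B | Fall 2023
2 | Physics 201 | A | Fall 2023
3 | Art 101 | C | Spring 2024
4 | Calculus 201 | C | Fall 2023
5 | History 101 | A- | Spring 2024
6 | Statistics 101 | C- | Spring 2024
7 | Music 101 | C- | Spring 2024
8 | Economics 201 | D | Fall 2024
9 | Art 101 | C | Fall 2023
10 | Art 101 | F | Fall 2023
11 | Music 101 | A | Spring 2024
12 | Music 101 | B | Spring 2024
13 | Physics 201 | B+ | Spring 2024
14 | Economics 201 | C+ | Fall 2023
15 | Art 101 | D | Spring 2024
16 | Economics 201 | B+ | Fall 2023
17 | Statistics 101 | F | Spring 2024
18 | Economics 201 | B+ | Fall 2023
19 | Calculus 201 | D | Fall 2024
20 | Statistics 101 | D | Fall 2023
21 | Economics 201 | D | Spring 2024
22 | Economics 201 | F | Fall 2023
23 | Physics 201 | F | Spring 2024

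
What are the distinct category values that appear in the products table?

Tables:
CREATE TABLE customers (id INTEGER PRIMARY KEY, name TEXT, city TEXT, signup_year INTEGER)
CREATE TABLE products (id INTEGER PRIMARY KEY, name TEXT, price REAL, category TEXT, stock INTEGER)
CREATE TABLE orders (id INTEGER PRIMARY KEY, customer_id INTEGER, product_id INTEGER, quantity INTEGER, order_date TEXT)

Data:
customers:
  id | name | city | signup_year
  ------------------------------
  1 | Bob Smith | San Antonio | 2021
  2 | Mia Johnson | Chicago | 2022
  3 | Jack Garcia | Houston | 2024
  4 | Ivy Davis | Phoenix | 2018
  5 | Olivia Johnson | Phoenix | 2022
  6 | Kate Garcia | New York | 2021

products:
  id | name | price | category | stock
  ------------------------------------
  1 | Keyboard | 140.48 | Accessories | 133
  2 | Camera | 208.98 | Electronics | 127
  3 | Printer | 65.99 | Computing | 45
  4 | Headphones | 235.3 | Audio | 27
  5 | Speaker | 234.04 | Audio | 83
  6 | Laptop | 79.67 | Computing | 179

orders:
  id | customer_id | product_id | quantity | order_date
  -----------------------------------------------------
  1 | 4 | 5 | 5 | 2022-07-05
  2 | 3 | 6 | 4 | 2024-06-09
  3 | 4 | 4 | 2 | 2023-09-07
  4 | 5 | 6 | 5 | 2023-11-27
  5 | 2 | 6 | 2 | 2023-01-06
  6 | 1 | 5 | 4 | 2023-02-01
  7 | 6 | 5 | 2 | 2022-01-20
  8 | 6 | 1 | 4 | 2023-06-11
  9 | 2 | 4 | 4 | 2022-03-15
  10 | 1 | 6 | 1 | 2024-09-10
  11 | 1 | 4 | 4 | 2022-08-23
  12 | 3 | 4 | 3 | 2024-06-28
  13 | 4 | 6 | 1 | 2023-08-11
SELECT DISTINCT category FROM products

Execution result:
category
Accessories
Electronics
Computing
Audio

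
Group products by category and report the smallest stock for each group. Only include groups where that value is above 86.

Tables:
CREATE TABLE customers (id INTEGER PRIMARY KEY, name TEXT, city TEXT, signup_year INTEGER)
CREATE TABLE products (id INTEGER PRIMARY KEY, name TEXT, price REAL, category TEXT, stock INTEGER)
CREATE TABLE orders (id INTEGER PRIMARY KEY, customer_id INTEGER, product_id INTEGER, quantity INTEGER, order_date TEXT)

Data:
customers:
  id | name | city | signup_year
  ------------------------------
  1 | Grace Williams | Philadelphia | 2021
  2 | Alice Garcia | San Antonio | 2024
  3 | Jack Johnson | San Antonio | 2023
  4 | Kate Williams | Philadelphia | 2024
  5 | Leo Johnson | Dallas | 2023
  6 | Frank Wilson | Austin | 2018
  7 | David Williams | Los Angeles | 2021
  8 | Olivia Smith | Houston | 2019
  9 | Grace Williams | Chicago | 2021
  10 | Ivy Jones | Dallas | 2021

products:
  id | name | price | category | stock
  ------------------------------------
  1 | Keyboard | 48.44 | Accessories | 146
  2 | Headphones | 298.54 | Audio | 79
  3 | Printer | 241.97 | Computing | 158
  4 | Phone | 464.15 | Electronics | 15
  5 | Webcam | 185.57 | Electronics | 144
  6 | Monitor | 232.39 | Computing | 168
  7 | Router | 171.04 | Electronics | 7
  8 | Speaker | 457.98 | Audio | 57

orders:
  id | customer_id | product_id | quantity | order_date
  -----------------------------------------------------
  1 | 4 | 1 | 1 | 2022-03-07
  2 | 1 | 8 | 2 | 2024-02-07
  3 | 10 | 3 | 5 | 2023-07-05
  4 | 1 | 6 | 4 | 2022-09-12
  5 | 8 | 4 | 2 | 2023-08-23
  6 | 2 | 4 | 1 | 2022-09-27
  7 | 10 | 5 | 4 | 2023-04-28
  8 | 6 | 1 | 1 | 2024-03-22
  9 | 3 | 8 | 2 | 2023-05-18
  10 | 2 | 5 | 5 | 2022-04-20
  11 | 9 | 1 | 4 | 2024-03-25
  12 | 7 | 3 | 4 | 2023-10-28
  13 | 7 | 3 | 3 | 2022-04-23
SELECT category, MIN(stock) AS min_stock FROM products GROUP BY category HAVING MIN(stock) > 86

Execution result:
category | min_stock
Accessories | 146
Computing | 158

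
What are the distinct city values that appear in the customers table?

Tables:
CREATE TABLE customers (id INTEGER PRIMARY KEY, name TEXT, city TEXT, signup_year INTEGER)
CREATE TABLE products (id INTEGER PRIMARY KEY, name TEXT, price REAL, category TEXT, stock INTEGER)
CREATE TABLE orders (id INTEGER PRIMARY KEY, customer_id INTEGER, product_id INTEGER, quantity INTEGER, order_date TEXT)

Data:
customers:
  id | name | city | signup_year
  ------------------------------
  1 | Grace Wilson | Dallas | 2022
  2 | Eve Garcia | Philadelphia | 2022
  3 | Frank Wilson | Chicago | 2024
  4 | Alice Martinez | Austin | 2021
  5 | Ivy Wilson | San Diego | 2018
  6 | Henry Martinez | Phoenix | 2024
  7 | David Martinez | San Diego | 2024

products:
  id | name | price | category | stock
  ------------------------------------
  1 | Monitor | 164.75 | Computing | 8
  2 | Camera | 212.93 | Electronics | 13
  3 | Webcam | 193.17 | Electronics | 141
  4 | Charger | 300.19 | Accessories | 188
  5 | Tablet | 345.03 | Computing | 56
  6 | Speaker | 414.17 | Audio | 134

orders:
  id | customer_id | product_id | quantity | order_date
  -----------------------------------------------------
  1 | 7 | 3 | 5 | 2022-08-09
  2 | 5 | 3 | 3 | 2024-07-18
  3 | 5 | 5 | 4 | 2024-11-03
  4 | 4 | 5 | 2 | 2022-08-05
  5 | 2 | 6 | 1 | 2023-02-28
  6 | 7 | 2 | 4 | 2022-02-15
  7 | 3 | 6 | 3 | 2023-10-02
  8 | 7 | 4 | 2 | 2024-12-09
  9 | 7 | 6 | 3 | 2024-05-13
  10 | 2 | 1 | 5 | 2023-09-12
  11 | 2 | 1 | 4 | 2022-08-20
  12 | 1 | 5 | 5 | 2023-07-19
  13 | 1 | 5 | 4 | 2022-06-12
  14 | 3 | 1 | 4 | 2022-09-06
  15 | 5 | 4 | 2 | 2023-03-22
SELECT DISTINCT city FROM customers

Execution result:
city
Dallas
Philadelphia
Chicago
Austin
San Diego
Phoenix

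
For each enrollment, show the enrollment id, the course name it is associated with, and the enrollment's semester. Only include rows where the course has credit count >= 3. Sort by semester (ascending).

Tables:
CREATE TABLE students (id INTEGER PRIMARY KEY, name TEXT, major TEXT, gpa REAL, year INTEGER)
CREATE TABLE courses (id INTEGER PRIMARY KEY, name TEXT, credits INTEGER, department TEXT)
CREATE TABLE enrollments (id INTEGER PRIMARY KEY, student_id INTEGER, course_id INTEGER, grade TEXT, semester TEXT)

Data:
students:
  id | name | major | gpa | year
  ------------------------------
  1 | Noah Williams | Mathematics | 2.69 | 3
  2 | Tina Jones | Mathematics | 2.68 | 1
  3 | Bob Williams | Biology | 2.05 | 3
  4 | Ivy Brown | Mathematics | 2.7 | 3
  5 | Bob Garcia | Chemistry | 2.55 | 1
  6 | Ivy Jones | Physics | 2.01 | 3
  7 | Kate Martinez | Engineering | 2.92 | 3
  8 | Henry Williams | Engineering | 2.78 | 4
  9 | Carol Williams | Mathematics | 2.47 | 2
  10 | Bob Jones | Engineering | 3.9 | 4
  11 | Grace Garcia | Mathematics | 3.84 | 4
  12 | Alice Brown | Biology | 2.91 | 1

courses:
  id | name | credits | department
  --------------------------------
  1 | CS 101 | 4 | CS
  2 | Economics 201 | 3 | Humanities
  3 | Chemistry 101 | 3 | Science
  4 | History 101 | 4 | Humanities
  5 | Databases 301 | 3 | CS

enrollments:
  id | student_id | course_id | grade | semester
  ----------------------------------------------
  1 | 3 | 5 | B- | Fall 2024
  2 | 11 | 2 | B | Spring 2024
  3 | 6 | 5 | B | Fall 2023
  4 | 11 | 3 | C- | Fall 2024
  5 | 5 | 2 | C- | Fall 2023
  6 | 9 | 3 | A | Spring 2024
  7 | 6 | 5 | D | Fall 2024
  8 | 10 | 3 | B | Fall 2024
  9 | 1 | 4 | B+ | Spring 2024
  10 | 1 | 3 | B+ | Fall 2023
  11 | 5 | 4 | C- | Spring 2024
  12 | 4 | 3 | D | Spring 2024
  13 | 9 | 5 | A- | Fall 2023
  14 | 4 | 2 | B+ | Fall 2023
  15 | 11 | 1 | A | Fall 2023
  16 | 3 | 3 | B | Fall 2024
SELECT c.id, p.name AS course, c.semester FROM enrollments c JOIN courses p ON c.course_id = p.id WHERE p.credits >= 3 ORDER BY c.semester ASC

Execution result:
id | course | semester
3 | Databases 301 | Fall 2023
5 | Economics 201 | Fall 2023
10 | Chemistry 101 | Fall 2023
13 | Databases 301 | Fall 2023
14 | Economics 201 | Fall 2023
15 | CS 101 | Fall 2023
1 | Databases 301 | Fall 2024
4 | Chemistry 101 | Fall 2024
7 | Databases 301 | Fall 2024
8 | Chemistry 101 | Fall 2024
16 | Chemistry 101 | Fall 2024
2 | Economics 201 | Spring 2024
6 | Chemistry 101 | Spring 2024
9 | History 101 | Spring 2024
11 | History 101 | Spring 2024
12 | Chemistry 101 | Spring 2024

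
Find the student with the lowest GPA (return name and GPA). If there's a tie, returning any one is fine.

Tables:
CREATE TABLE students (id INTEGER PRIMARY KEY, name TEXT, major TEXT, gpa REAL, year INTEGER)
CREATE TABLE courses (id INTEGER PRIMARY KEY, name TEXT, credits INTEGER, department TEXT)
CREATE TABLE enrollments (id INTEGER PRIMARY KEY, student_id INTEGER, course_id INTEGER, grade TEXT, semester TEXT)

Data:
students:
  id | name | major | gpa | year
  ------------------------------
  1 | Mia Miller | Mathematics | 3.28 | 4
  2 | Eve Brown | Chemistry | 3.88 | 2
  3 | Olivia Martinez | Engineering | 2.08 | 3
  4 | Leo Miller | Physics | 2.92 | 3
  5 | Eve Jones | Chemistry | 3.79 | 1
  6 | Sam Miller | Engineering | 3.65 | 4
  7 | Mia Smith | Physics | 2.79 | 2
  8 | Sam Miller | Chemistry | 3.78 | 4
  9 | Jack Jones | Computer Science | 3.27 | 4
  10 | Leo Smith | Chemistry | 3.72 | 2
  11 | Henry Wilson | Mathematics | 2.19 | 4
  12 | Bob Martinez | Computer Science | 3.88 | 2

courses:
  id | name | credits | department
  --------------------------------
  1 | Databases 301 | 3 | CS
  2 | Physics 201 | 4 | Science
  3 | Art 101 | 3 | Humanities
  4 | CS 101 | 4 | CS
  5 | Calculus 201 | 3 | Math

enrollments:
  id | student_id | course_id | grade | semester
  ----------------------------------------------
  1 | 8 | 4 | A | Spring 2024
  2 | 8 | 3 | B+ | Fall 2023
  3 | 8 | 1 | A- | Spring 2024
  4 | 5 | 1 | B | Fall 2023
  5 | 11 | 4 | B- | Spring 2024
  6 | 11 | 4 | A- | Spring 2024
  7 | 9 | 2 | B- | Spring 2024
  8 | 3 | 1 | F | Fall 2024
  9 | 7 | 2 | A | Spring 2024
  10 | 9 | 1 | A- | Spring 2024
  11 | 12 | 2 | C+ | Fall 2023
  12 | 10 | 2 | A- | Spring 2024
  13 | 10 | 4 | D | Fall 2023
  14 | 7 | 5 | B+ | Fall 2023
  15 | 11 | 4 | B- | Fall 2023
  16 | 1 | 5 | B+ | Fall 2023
SELECT name, gpa FROM students ORDER BY gpa ASC LIMIT 1

Execution result:
name | gpa
Olivia Martinez | 2.08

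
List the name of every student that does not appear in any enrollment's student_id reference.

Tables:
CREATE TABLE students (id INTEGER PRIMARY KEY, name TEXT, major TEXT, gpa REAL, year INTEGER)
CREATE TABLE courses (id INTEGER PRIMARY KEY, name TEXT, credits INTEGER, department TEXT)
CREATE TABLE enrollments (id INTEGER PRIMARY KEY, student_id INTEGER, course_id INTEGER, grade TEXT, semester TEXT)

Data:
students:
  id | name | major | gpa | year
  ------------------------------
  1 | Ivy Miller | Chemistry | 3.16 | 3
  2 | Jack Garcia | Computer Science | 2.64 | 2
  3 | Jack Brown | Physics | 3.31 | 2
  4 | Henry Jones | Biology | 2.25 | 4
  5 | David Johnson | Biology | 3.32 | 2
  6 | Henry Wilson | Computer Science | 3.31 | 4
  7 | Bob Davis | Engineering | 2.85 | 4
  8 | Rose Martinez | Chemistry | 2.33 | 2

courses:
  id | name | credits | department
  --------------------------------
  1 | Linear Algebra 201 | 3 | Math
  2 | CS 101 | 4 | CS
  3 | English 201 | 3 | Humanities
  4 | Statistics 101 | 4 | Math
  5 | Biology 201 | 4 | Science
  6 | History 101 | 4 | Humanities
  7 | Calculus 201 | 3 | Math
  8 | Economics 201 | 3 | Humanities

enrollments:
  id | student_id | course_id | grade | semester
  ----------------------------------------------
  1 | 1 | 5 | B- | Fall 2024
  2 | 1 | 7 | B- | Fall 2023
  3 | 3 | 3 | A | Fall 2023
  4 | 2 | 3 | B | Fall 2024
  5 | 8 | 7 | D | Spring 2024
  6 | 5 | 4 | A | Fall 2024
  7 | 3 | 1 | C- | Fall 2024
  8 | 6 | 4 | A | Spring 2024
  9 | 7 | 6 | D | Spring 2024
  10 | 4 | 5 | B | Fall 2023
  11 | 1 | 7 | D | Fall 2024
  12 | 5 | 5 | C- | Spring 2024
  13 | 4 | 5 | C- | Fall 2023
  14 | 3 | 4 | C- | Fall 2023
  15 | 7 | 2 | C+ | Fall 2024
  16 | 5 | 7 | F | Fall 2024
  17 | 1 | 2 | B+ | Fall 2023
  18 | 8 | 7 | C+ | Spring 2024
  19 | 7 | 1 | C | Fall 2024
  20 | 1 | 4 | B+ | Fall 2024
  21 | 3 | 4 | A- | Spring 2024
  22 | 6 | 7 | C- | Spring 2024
SELECT p.name FROM students p LEFT JOIN enrollments c ON c.student_id = p.id WHERE c.id IS NULL

Execution result:
(no rows)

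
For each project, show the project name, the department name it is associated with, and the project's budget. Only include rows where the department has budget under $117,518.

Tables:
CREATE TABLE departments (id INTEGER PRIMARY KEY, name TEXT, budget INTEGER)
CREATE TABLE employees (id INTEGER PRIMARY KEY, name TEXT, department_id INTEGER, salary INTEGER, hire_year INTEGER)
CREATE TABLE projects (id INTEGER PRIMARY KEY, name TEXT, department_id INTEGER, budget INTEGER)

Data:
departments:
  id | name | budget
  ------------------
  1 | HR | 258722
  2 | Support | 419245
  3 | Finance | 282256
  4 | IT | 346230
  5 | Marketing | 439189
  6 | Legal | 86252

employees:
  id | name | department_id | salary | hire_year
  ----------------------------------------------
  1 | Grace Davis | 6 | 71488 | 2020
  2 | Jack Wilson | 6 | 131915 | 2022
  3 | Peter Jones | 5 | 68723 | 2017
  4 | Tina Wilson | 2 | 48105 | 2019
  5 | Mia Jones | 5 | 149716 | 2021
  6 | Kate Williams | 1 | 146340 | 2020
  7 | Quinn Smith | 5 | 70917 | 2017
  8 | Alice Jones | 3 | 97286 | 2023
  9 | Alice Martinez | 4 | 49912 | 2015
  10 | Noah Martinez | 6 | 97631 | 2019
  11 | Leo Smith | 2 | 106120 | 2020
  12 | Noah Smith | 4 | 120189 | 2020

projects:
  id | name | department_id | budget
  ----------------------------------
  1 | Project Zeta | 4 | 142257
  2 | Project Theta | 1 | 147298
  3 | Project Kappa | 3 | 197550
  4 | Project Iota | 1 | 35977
SELECT c.name, p.name AS department, c.budget FROM projects c JOIN departments p ON c.department_id = p.id WHERE p.budget < 117518

Execution result:
(no rows)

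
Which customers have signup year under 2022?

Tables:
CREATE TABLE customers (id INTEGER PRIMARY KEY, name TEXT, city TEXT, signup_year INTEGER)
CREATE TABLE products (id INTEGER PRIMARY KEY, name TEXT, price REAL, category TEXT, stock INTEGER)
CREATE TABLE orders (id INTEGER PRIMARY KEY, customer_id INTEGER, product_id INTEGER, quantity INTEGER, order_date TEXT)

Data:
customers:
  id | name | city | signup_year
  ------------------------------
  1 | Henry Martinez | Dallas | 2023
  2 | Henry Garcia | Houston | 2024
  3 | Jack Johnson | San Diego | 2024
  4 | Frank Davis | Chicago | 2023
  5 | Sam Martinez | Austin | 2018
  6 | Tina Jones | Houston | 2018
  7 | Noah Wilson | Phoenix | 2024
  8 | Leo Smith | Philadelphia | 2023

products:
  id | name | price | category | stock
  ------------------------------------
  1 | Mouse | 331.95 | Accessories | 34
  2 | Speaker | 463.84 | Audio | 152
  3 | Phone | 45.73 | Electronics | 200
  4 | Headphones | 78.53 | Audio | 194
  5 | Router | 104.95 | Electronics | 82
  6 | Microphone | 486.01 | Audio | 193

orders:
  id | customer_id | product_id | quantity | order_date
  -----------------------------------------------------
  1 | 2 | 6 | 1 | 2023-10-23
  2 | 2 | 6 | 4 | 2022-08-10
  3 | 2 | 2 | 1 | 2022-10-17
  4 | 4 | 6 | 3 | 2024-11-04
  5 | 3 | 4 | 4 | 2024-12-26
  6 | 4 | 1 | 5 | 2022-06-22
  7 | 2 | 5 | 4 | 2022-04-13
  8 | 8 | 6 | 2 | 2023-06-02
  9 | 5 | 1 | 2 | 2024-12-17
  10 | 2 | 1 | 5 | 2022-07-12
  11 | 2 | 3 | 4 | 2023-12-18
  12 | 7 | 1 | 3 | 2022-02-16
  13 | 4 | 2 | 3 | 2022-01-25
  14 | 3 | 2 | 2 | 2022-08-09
SELECT name, signup_year FROM customers WHERE signup_year < 2022

Execution result:
name | signup_year
Sam Martinez | 2018
Tina Jones | 2018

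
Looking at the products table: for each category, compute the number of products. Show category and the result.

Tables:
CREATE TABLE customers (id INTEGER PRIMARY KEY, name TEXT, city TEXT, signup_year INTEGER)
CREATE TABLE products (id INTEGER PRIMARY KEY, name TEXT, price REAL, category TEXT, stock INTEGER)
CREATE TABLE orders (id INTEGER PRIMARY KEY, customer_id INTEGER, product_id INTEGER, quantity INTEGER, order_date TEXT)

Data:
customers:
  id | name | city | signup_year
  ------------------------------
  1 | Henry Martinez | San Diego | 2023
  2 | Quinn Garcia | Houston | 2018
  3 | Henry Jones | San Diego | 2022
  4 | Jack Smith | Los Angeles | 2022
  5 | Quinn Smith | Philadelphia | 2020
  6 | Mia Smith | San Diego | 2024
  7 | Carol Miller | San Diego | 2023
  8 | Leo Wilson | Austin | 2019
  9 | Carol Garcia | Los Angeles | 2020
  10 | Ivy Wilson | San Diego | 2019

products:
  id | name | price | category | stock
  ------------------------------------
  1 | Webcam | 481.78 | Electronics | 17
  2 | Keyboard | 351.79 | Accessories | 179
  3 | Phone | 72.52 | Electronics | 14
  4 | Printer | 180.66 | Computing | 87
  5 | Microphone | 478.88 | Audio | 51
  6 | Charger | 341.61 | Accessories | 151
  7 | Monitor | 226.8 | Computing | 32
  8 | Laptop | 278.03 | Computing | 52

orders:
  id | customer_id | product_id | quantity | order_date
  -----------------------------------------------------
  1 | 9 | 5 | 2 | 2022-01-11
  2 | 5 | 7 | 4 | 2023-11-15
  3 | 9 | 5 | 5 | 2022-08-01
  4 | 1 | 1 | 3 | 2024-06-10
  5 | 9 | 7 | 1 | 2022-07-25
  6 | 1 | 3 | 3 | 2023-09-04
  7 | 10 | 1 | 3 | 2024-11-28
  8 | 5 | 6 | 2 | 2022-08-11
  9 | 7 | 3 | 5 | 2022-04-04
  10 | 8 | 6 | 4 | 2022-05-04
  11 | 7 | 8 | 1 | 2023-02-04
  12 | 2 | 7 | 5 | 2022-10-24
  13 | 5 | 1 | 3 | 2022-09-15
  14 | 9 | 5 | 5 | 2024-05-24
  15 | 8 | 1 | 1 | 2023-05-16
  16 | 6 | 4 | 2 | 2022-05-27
SELECT category, COUNT(*) AS n FROM products GROUP BY category

Execution result:
category | n
Accessories | 2
Audio | 1
Computing | 3
Electronics | 2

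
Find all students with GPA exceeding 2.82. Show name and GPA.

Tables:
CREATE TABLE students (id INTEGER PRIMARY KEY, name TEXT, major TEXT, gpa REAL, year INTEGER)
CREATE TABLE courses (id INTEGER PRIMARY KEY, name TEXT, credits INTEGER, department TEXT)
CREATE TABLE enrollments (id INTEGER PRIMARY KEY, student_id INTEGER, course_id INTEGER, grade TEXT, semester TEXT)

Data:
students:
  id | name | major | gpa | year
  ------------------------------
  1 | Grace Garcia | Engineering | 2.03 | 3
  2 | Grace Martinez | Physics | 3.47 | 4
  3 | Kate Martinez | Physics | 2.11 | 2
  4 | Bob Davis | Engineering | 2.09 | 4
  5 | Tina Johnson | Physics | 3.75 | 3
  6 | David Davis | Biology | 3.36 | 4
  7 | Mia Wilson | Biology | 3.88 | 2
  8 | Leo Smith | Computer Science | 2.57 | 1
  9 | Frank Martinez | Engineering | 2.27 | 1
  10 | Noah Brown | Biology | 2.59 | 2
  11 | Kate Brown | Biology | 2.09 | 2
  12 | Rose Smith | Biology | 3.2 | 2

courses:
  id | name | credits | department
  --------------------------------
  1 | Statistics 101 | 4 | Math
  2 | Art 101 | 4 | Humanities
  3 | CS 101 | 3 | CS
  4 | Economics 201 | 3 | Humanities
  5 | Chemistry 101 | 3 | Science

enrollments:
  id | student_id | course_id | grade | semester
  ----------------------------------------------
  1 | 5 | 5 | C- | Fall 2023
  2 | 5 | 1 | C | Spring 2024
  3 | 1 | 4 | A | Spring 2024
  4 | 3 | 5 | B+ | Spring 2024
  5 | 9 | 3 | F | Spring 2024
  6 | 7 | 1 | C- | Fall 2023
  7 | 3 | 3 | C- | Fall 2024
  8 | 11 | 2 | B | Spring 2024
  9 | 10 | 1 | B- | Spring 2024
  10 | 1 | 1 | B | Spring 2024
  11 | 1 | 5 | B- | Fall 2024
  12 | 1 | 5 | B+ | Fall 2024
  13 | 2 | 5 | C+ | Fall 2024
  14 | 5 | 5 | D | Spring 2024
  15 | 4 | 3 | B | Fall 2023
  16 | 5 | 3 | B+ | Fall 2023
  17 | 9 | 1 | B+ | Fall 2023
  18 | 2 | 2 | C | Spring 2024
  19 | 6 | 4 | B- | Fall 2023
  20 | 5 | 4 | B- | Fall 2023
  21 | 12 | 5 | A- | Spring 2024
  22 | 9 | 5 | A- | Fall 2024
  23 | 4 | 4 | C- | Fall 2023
SELECT name, gpa FROM students WHERE gpa > 2.82

Execution result:
name | gpa
Grace Martinez | 3.47
Tina Johnson | 3.75
David Davis | 3.36
Mia Wilson | 3.88
Rose Smith | 3.20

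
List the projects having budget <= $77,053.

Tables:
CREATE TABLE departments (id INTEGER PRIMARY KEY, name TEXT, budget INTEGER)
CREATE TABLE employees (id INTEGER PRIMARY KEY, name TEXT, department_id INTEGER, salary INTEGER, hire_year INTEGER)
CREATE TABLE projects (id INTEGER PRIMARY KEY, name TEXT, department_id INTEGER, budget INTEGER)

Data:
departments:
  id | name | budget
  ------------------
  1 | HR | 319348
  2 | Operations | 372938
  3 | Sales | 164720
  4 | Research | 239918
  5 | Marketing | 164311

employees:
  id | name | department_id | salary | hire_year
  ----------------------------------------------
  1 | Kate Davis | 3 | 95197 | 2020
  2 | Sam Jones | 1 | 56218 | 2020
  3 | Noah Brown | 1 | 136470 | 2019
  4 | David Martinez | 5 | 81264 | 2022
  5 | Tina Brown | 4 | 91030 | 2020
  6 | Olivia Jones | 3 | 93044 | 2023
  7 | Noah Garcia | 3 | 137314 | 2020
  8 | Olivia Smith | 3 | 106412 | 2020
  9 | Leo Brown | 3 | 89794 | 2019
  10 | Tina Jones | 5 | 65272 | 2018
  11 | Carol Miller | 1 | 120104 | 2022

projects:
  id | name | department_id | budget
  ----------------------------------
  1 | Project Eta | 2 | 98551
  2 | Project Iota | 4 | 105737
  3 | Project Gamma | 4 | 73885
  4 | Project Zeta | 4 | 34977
SELECT name, budget FROM projects WHERE budget <= 77053

Execution result:
name | budget
Project Gamma | 73885
Project Zeta | 34977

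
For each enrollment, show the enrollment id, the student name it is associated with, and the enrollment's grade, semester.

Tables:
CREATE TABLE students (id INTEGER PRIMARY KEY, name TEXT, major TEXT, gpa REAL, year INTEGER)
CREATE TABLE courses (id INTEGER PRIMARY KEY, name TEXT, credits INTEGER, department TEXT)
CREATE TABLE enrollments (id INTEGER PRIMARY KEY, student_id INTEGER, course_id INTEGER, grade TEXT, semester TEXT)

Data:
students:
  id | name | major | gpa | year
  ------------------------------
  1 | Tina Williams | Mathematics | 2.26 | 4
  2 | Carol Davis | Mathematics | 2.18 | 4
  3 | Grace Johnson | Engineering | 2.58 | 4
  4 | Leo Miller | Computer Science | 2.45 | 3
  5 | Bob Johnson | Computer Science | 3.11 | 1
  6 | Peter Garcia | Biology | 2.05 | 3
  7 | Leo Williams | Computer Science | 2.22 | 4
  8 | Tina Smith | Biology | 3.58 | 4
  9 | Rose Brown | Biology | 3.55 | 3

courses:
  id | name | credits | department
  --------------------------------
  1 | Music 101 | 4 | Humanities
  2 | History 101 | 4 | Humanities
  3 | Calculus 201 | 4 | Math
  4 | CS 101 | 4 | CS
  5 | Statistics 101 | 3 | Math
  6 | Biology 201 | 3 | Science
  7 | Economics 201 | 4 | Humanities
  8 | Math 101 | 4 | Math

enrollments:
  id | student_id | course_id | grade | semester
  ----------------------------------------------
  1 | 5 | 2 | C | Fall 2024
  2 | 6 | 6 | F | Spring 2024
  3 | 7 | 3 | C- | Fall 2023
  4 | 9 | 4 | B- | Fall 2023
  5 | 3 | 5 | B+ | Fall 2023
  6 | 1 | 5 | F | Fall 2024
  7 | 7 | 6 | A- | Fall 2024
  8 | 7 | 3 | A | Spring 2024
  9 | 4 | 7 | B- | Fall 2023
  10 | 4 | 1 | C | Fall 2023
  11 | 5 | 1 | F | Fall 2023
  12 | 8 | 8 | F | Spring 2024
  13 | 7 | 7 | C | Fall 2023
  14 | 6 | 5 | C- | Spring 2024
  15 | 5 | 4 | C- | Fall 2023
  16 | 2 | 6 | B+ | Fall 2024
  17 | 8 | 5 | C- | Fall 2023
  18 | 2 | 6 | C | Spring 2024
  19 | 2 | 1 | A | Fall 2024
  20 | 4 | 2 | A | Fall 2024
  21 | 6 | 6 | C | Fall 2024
SELECT c.id, p.name AS student, c.grade, c.semester FROM enrollments c JOIN students p ON c.student_id = p.id

Execution result:
id | student | grade | semester
1 | Bob Johnson | C | Fall 2024
2 | Peter Garcia | F | Spring 2024
3 | Leo Williams | C- | Fall 2023
4 | Rose Brown | B- | Fall 2023
5 | Grace Johnson | B+ | Fall 2023
6 | Tina Williams | F | Fall 2024
7 | Leo Williams | A- | Fall 2024
8 | Leo Williams | A | Spring 2024
9 | Leo Miller | B- | Fall 2023
10 | Leo Miller | C | Fall 2023
11 | Bob Johnson | F | Fall 2023
12 | Tina Smith | F | Spring 2024
13 | Leo Williams | C | Fall 2023
14 | Peter Garcia | C- | Spring 2024
15 | Bob Johnson | C- | Fall 2023
16 | Carol Davis | B+ | Fall 2024
17 | Tina Smith | C- | Fall 2023
18 | Carol Davis | C | Spring 2024
19 | Carol Davis | A | Fall 2024
20 | Leo Miller | A | Fall 2024
21 | Peter Garcia | C | Fall 2024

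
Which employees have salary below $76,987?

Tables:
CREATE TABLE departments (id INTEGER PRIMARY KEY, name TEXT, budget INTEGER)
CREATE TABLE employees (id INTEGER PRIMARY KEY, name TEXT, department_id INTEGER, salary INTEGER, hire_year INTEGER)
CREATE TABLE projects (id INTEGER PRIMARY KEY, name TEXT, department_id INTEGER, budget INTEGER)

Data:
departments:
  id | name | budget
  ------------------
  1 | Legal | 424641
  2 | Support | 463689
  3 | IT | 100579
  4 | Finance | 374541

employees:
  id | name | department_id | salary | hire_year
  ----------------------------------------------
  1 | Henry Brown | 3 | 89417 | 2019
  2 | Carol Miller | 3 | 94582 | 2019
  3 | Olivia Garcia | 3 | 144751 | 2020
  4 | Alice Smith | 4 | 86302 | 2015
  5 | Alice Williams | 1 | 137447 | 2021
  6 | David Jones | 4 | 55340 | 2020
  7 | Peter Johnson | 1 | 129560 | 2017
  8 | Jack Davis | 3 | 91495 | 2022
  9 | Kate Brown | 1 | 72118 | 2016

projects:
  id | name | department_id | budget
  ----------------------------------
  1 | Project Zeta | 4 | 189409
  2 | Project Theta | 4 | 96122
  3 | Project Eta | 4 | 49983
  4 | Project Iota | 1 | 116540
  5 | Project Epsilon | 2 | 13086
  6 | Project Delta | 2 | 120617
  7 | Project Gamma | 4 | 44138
SELECT name, salary FROM employees WHERE salary < 76987

Execution result:
name | salary
David Jones | 55340
Kate Brown | 72118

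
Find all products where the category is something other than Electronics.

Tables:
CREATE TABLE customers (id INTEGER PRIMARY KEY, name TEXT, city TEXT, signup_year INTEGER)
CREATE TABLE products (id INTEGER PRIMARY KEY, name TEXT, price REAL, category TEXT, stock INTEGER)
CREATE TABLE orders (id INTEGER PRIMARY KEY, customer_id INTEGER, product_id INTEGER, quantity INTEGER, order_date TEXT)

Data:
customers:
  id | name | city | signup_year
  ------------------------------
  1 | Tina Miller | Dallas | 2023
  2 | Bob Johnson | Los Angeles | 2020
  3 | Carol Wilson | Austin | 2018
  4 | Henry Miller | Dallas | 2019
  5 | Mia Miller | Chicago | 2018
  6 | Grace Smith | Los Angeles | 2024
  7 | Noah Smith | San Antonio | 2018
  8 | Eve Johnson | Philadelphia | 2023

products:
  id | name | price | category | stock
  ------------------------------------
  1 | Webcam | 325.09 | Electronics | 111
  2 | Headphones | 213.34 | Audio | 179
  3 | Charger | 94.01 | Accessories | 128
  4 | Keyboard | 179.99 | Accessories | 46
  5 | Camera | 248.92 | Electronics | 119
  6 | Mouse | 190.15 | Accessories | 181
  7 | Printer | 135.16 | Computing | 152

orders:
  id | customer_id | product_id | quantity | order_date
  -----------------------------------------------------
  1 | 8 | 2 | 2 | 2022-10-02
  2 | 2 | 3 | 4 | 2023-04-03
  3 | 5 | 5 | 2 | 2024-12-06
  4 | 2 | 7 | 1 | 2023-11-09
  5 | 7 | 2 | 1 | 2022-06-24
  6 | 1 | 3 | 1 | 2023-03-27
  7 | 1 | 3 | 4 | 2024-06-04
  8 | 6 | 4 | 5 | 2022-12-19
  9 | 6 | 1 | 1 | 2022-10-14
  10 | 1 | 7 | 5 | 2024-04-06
SELECT name, category FROM products WHERE category <> 'Electronics'

Execution result:
name | category
Headphones | Audio
Charger | Accessories
Keyboard | Accessories
Mouse | Accessories
Printer | Computing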